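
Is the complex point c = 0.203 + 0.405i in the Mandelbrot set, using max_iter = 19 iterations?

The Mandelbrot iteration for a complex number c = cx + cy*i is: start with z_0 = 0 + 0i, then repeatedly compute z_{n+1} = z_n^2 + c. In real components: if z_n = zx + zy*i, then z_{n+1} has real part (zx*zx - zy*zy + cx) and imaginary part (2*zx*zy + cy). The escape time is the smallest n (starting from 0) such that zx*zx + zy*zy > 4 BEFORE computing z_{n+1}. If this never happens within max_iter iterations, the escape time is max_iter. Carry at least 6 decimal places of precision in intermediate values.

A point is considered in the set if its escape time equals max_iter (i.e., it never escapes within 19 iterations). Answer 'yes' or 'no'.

Answer: yes

Derivation:
z_0 = 0 + 0i, c = 0.2030 + 0.4050i
Iter 1: z = 0.2030 + 0.4050i, |z|^2 = 0.2052
Iter 2: z = 0.0802 + 0.5694i, |z|^2 = 0.3307
Iter 3: z = -0.1148 + 0.4963i, |z|^2 = 0.2595
Iter 4: z = -0.0301 + 0.2910i, |z|^2 = 0.0856
Iter 5: z = 0.1192 + 0.3875i, |z|^2 = 0.1643
Iter 6: z = 0.0671 + 0.4974i, |z|^2 = 0.2519
Iter 7: z = -0.0399 + 0.4717i, |z|^2 = 0.2241
Iter 8: z = -0.0179 + 0.3674i, |z|^2 = 0.1353
Iter 9: z = 0.0684 + 0.3918i, |z|^2 = 0.1582
Iter 10: z = 0.0542 + 0.4586i, |z|^2 = 0.2132
Iter 11: z = -0.0044 + 0.4547i, |z|^2 = 0.2067
Iter 12: z = -0.0037 + 0.4010i, |z|^2 = 0.1608
Iter 13: z = 0.0422 + 0.4020i, |z|^2 = 0.1634
Iter 14: z = 0.0432 + 0.4389i, |z|^2 = 0.1945
Iter 15: z = 0.0122 + 0.4429i, |z|^2 = 0.1963
Iter 16: z = 0.0070 + 0.4158i, |z|^2 = 0.1730
Iter 17: z = 0.0301 + 0.4108i, |z|^2 = 0.1697
Iter 18: z = 0.0351 + 0.4298i, |z|^2 = 0.1859
Did not escape in 19 iterations → in set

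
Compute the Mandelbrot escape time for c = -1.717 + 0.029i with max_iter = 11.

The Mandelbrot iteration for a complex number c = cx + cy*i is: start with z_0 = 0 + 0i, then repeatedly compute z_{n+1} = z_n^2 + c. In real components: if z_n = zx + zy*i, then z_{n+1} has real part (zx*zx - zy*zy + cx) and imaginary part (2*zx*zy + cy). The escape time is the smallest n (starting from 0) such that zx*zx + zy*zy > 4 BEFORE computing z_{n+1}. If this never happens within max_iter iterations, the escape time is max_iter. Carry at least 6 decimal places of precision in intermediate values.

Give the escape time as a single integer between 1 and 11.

z_0 = 0 + 0i, c = -1.7170 + 0.0290i
Iter 1: z = -1.7170 + 0.0290i, |z|^2 = 2.9489
Iter 2: z = 1.2302 + -0.0706i, |z|^2 = 1.5185
Iter 3: z = -0.2085 + -0.1447i, |z|^2 = 0.0644
Iter 4: z = -1.6945 + 0.0893i, |z|^2 = 2.8792
Iter 5: z = 1.1463 + -0.2737i, |z|^2 = 1.3888
Iter 6: z = -0.4780 + -0.5985i, |z|^2 = 0.5867
Iter 7: z = -1.8467 + 0.6012i, |z|^2 = 3.7716
Iter 8: z = 1.3318 + -2.1913i, |z|^2 = 6.5755
Escaped at iteration 8

Answer: 8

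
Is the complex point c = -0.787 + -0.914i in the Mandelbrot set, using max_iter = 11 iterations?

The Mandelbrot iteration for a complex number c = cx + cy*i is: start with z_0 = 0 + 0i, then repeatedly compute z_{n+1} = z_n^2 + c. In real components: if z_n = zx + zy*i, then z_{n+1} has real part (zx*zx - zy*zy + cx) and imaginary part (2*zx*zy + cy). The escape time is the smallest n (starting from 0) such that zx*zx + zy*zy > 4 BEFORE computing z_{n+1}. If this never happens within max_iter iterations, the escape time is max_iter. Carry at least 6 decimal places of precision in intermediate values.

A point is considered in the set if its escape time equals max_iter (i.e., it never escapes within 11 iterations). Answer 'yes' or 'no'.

Answer: no

Derivation:
z_0 = 0 + 0i, c = -0.7870 + -0.9140i
Iter 1: z = -0.7870 + -0.9140i, |z|^2 = 1.4548
Iter 2: z = -1.0030 + 0.5246i, |z|^2 = 1.2813
Iter 3: z = -0.0562 + -1.9664i, |z|^2 = 3.8701
Iter 4: z = -4.6508 + -0.6931i, |z|^2 = 22.1099
Escaped at iteration 4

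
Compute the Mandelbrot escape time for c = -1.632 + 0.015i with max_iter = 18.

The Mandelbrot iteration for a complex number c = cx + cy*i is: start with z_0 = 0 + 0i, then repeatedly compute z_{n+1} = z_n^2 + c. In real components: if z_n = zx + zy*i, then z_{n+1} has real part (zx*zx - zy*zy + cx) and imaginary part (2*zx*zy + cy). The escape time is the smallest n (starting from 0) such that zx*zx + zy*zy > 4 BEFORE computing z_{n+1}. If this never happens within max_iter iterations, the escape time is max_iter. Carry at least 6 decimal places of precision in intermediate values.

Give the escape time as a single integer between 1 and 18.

z_0 = 0 + 0i, c = -1.6320 + 0.0150i
Iter 1: z = -1.6320 + 0.0150i, |z|^2 = 2.6636
Iter 2: z = 1.0312 + -0.0340i, |z|^2 = 1.0645
Iter 3: z = -0.5698 + -0.0550i, |z|^2 = 0.3277
Iter 4: z = -1.3104 + 0.0777i, |z|^2 = 1.7231
Iter 5: z = 0.0790 + -0.1887i, |z|^2 = 0.0419
Iter 6: z = -1.6614 + -0.0148i, |z|^2 = 2.7603
Iter 7: z = 1.1279 + 0.0643i, |z|^2 = 1.2762
Iter 8: z = -0.3640 + 0.1600i, |z|^2 = 0.1581
Iter 9: z = -1.5251 + -0.1015i, |z|^2 = 2.3362
Iter 10: z = 0.6836 + 0.3246i, |z|^2 = 0.5726
Iter 11: z = -1.2701 + 0.4587i, |z|^2 = 1.8235
Iter 12: z = -0.2294 + -1.1502i, |z|^2 = 1.3756
Iter 13: z = -2.9023 + 0.5427i, |z|^2 = 8.7181
Escaped at iteration 13

Answer: 13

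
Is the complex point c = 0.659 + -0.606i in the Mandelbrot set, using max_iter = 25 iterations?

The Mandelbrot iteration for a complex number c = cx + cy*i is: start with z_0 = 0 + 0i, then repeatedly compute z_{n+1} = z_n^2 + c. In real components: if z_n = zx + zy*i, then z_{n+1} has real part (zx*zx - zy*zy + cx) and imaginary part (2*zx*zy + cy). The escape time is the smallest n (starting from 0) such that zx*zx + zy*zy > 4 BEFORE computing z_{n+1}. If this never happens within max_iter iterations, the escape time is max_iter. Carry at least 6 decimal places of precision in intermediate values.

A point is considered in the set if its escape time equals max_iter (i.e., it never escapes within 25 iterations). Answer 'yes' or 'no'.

z_0 = 0 + 0i, c = 0.6590 + -0.6060i
Iter 1: z = 0.6590 + -0.6060i, |z|^2 = 0.8015
Iter 2: z = 0.7260 + -1.4047i, |z|^2 = 2.5003
Iter 3: z = -0.7871 + -2.6458i, |z|^2 = 7.6195
Escaped at iteration 3

Answer: no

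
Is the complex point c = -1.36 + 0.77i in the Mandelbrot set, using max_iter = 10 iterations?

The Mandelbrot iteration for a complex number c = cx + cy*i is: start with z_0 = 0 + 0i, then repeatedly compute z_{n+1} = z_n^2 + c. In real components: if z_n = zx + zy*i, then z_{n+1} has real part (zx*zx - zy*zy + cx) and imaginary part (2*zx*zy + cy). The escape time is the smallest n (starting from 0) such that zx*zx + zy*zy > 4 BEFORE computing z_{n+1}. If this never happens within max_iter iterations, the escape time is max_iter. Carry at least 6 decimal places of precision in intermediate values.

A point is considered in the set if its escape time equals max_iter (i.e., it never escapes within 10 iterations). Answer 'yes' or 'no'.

z_0 = 0 + 0i, c = -1.3600 + 0.7700i
Iter 1: z = -1.3600 + 0.7700i, |z|^2 = 2.4425
Iter 2: z = -0.1033 + -1.3244i, |z|^2 = 1.7647
Iter 3: z = -3.1034 + 1.0436i, |z|^2 = 10.7200
Escaped at iteration 3

Answer: no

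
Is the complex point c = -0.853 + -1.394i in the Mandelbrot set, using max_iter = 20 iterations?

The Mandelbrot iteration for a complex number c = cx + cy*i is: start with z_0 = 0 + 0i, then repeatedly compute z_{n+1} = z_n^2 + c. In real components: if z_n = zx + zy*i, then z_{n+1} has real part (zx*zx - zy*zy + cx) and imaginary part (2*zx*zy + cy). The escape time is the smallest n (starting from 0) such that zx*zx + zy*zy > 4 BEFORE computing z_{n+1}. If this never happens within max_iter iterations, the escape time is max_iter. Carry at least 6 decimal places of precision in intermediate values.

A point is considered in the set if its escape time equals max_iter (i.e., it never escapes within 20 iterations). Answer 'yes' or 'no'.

z_0 = 0 + 0i, c = -0.8530 + -1.3940i
Iter 1: z = -0.8530 + -1.3940i, |z|^2 = 2.6708
Iter 2: z = -2.0686 + 0.9842i, |z|^2 = 5.2478
Escaped at iteration 2

Answer: no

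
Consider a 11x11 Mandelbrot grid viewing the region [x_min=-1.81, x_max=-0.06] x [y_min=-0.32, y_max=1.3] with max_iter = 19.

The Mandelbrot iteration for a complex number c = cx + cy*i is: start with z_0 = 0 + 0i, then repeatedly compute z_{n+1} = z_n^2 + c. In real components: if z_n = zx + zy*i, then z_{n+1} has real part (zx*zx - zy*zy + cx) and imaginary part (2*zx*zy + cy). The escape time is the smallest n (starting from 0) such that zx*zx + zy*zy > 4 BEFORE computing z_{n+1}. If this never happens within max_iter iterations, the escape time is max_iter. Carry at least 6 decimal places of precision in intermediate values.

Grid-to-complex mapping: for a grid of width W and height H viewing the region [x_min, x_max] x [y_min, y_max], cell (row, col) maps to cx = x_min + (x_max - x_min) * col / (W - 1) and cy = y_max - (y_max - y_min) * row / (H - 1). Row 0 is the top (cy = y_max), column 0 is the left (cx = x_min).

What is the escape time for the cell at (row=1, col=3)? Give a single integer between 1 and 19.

z_0 = 0 + 0i, c = -1.2850 + 1.1380i
Iter 1: z = -1.2850 + 1.1380i, |z|^2 = 2.9463
Iter 2: z = -0.9288 + -1.7867i, |z|^2 = 4.0549
Escaped at iteration 2

Answer: 2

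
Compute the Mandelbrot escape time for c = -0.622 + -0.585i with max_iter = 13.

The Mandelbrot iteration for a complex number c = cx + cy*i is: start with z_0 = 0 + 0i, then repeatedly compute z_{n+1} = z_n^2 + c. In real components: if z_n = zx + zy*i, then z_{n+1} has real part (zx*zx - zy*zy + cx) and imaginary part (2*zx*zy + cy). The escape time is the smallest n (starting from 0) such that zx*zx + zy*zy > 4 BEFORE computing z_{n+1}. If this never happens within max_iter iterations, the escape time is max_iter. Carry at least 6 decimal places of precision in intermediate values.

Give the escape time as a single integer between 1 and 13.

Answer: 9

Derivation:
z_0 = 0 + 0i, c = -0.6220 + -0.5850i
Iter 1: z = -0.6220 + -0.5850i, |z|^2 = 0.7291
Iter 2: z = -0.5773 + 0.1427i, |z|^2 = 0.3537
Iter 3: z = -0.3091 + -0.7498i, |z|^2 = 0.6577
Iter 4: z = -1.0887 + -0.1215i, |z|^2 = 1.2001
Iter 5: z = 0.5485 + -0.3204i, |z|^2 = 0.4035
Iter 6: z = -0.4237 + -0.9365i, |z|^2 = 1.0565
Iter 7: z = -1.3194 + 0.2087i, |z|^2 = 1.7844
Iter 8: z = 1.0753 + -1.1356i, |z|^2 = 2.4458
Iter 9: z = -0.7553 + -3.0272i, |z|^2 = 9.7344
Escaped at iteration 9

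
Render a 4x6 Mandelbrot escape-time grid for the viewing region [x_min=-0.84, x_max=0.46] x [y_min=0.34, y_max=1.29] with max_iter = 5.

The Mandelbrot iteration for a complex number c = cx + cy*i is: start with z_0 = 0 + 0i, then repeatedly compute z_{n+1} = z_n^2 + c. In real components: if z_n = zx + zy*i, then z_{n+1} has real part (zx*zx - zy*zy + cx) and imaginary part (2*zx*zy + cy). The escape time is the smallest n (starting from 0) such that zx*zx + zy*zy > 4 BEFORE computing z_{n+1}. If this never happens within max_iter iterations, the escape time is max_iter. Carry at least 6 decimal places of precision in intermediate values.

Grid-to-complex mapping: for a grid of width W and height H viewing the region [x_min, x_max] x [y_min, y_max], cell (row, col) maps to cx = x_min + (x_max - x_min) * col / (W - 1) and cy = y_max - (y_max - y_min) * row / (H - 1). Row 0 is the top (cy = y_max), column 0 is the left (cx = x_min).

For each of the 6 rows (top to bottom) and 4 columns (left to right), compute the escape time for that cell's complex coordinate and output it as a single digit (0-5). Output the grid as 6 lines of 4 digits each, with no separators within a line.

Answer: 2322
3442
3553
4554
5555
5555

Derivation:
(row=0, col=0): c = -0.8400 + 1.2900i → escape time 2
(row=0, col=1): c = -0.4067 + 1.2900i → escape time 3
(row=0, col=2): c = 0.0267 + 1.2900i → escape time 2
(row=0, col=3): c = 0.4600 + 1.2900i → escape time 2
(row=1, col=0): c = -0.8400 + 1.1000i → escape time 3
(row=1, col=1): c = -0.4067 + 1.1000i → escape time 4
(row=1, col=2): c = 0.0267 + 1.1000i → escape time 4
(row=1, col=3): c = 0.4600 + 1.1000i → escape time 2
(row=2, col=0): c = -0.8400 + 0.9100i → escape time 3
(row=2, col=1): c = -0.4067 + 0.9100i → escape time 5
(row=2, col=2): c = 0.0267 + 0.9100i → escape time 5
(row=2, col=3): c = 0.4600 + 0.9100i → escape time 3
(row=3, col=0): c = -0.8400 + 0.7200i → escape time 4
(row=3, col=1): c = -0.4067 + 0.7200i → escape time 5
(row=3, col=2): c = 0.0267 + 0.7200i → escape time 5
(row=3, col=3): c = 0.4600 + 0.7200i → escape time 4
(row=4, col=0): c = -0.8400 + 0.5300i → escape time 5
(row=4, col=1): c = -0.4067 + 0.5300i → escape time 5
(row=4, col=2): c = 0.0267 + 0.5300i → escape time 5
(row=4, col=3): c = 0.4600 + 0.5300i → escape time 5
(row=5, col=0): c = -0.8400 + 0.3400i → escape time 5
(row=5, col=1): c = -0.4067 + 0.3400i → escape time 5
(row=5, col=2): c = 0.0267 + 0.3400i → escape time 5
(row=5, col=3): c = 0.4600 + 0.3400i → escape time 5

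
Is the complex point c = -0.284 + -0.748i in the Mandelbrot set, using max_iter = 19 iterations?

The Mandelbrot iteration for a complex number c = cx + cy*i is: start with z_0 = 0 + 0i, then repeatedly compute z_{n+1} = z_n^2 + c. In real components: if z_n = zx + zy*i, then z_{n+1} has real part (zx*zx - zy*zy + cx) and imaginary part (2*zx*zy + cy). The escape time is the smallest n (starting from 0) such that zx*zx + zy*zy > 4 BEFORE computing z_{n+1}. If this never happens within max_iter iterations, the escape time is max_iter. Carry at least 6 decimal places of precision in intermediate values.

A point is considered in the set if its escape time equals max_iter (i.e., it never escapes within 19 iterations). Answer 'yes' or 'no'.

z_0 = 0 + 0i, c = -0.2840 + -0.7480i
Iter 1: z = -0.2840 + -0.7480i, |z|^2 = 0.6402
Iter 2: z = -0.7628 + -0.3231i, |z|^2 = 0.6864
Iter 3: z = 0.1935 + -0.2550i, |z|^2 = 0.1025
Iter 4: z = -0.3116 + -0.8467i, |z|^2 = 0.8140
Iter 5: z = -0.9038 + -0.2204i, |z|^2 = 0.8654
Iter 6: z = 0.4843 + -0.3496i, |z|^2 = 0.3568
Iter 7: z = -0.1717 + -1.0866i, |z|^2 = 1.2103
Iter 8: z = -1.4353 + -0.3749i, |z|^2 = 2.2007
Iter 9: z = 1.6356 + 0.3282i, |z|^2 = 2.7829
Iter 10: z = 2.2835 + 0.3255i, |z|^2 = 5.3202
Escaped at iteration 10

Answer: no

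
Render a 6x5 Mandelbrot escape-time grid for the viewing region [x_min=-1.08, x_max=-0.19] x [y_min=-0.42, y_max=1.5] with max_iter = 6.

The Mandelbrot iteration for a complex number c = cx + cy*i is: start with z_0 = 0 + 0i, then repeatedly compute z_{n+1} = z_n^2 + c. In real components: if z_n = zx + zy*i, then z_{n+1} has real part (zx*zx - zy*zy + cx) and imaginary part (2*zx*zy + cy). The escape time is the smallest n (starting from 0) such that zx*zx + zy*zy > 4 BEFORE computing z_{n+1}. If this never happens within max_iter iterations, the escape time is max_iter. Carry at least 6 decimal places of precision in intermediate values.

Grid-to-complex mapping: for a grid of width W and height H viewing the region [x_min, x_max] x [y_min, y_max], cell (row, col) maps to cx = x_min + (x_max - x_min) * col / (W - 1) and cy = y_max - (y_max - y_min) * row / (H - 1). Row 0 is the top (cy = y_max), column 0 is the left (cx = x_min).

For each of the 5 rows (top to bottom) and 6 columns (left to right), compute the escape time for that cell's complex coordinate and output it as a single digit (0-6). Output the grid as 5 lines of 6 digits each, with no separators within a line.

Answer: 222222
333446
556666
666666
666666

Derivation:
(row=0, col=0): c = -1.0800 + 1.5000i → escape time 2
(row=0, col=1): c = -0.9020 + 1.5000i → escape time 2
(row=0, col=2): c = -0.7240 + 1.5000i → escape time 2
(row=0, col=3): c = -0.5460 + 1.5000i → escape time 2
(row=0, col=4): c = -0.3680 + 1.5000i → escape time 2
(row=0, col=5): c = -0.1900 + 1.5000i → escape time 2
(row=1, col=0): c = -1.0800 + 1.0200i → escape time 3
(row=1, col=1): c = -0.9020 + 1.0200i → escape time 3
(row=1, col=2): c = -0.7240 + 1.0200i → escape time 3
(row=1, col=3): c = -0.5460 + 1.0200i → escape time 4
(row=1, col=4): c = -0.3680 + 1.0200i → escape time 4
(row=1, col=5): c = -0.1900 + 1.0200i → escape time 6
(row=2, col=0): c = -1.0800 + 0.5400i → escape time 5
(row=2, col=1): c = -0.9020 + 0.5400i → escape time 5
(row=2, col=2): c = -0.7240 + 0.5400i → escape time 6
(row=2, col=3): c = -0.5460 + 0.5400i → escape time 6
(row=2, col=4): c = -0.3680 + 0.5400i → escape time 6
(row=2, col=5): c = -0.1900 + 0.5400i → escape time 6
(row=3, col=0): c = -1.0800 + 0.0600i → escape time 6
(row=3, col=1): c = -0.9020 + 0.0600i → escape time 6
(row=3, col=2): c = -0.7240 + 0.0600i → escape time 6
(row=3, col=3): c = -0.5460 + 0.0600i → escape time 6
(row=3, col=4): c = -0.3680 + 0.0600i → escape time 6
(row=3, col=5): c = -0.1900 + 0.0600i → escape time 6
(row=4, col=0): c = -1.0800 + -0.4200i → escape time 6
(row=4, col=1): c = -0.9020 + -0.4200i → escape time 6
(row=4, col=2): c = -0.7240 + -0.4200i → escape time 6
(row=4, col=3): c = -0.5460 + -0.4200i → escape time 6
(row=4, col=4): c = -0.3680 + -0.4200i → escape time 6
(row=4, col=5): c = -0.1900 + -0.4200i → escape time 6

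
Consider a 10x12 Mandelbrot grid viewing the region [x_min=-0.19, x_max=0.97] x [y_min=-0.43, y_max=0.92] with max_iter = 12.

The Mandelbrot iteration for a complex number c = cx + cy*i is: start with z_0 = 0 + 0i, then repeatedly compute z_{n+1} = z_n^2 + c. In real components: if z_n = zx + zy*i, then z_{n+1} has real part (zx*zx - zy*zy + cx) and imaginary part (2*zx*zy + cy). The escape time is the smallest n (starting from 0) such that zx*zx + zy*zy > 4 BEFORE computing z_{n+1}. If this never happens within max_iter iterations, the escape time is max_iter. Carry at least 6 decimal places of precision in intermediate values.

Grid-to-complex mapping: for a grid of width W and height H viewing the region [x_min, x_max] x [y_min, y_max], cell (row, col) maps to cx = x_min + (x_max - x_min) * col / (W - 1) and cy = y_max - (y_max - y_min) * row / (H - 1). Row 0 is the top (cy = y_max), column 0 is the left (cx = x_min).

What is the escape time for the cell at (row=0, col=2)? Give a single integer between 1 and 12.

z_0 = 0 + 0i, c = 0.0678 + 0.9200i
Iter 1: z = 0.0678 + 0.9200i, |z|^2 = 0.8510
Iter 2: z = -0.7740 + 1.0447i, |z|^2 = 1.6905
Iter 3: z = -0.4245 + -0.6973i, |z|^2 = 0.6664
Iter 4: z = -0.2382 + 1.5120i, |z|^2 = 2.3429
Iter 5: z = -2.1617 + 0.1997i, |z|^2 = 4.7128
Escaped at iteration 5

Answer: 5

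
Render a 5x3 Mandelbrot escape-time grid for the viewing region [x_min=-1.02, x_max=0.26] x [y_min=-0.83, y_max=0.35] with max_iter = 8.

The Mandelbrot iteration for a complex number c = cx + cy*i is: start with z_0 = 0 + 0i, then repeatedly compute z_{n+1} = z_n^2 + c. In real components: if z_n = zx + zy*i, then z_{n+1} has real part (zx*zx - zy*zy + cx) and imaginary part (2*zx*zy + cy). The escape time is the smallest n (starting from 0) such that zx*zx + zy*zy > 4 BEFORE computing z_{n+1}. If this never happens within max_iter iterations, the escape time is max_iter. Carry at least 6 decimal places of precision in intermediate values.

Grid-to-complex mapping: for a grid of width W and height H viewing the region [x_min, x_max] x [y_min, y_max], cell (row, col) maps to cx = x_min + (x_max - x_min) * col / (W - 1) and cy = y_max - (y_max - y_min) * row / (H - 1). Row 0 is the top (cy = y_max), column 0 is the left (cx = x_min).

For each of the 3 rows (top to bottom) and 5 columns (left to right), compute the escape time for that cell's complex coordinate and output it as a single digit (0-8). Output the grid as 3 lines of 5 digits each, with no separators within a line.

Answer: 88888
88888
34685

Derivation:
(row=0, col=0): c = -1.0200 + 0.3500i → escape time 8
(row=0, col=1): c = -0.7000 + 0.3500i → escape time 8
(row=0, col=2): c = -0.3800 + 0.3500i → escape time 8
(row=0, col=3): c = -0.0600 + 0.3500i → escape time 8
(row=0, col=4): c = 0.2600 + 0.3500i → escape time 8
(row=1, col=0): c = -1.0200 + -0.2400i → escape time 8
(row=1, col=1): c = -0.7000 + -0.2400i → escape time 8
(row=1, col=2): c = -0.3800 + -0.2400i → escape time 8
(row=1, col=3): c = -0.0600 + -0.2400i → escape time 8
(row=1, col=4): c = 0.2600 + -0.2400i → escape time 8
(row=2, col=0): c = -1.0200 + -0.8300i → escape time 3
(row=2, col=1): c = -0.7000 + -0.8300i → escape time 4
(row=2, col=2): c = -0.3800 + -0.8300i → escape time 6
(row=2, col=3): c = -0.0600 + -0.8300i → escape time 8
(row=2, col=4): c = 0.2600 + -0.8300i → escape time 5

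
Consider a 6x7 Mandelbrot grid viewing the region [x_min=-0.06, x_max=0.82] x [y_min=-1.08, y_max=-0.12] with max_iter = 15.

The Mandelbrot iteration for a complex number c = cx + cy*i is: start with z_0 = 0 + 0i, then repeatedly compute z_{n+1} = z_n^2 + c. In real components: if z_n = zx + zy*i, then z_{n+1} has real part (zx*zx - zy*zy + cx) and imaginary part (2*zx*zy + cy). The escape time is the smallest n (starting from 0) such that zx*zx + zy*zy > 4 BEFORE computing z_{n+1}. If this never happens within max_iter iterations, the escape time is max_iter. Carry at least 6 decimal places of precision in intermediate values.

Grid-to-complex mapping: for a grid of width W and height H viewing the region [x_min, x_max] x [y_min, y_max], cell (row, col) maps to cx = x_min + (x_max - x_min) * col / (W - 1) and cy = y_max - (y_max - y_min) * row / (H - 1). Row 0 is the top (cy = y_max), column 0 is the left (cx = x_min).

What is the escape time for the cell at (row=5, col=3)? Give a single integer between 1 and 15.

Answer: 3

Derivation:
z_0 = 0 + 0i, c = 0.4680 + -0.9200i
Iter 1: z = 0.4680 + -0.9200i, |z|^2 = 1.0654
Iter 2: z = -0.1594 + -1.7811i, |z|^2 = 3.1978
Iter 3: z = -2.6790 + -0.3523i, |z|^2 = 7.3011
Escaped at iteration 3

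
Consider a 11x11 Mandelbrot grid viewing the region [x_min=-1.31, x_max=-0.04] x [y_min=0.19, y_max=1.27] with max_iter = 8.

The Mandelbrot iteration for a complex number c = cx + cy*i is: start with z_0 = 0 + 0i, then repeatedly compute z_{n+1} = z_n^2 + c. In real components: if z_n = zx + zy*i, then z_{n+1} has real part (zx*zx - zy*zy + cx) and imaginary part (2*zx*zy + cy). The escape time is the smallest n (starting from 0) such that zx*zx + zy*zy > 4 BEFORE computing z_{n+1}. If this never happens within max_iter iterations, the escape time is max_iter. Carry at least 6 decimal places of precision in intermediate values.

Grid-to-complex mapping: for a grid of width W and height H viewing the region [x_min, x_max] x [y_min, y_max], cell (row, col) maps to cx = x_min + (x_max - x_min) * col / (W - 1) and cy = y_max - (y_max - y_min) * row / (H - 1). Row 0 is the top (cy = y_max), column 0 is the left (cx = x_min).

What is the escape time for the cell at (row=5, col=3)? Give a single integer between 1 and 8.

Answer: 4

Derivation:
z_0 = 0 + 0i, c = -0.9290 + 0.7300i
Iter 1: z = -0.9290 + 0.7300i, |z|^2 = 1.3959
Iter 2: z = -0.5989 + -0.6263i, |z|^2 = 0.7509
Iter 3: z = -0.9627 + 1.4802i, |z|^2 = 3.1177
Iter 4: z = -2.1932 + -2.1198i, |z|^2 = 9.3039
Escaped at iteration 4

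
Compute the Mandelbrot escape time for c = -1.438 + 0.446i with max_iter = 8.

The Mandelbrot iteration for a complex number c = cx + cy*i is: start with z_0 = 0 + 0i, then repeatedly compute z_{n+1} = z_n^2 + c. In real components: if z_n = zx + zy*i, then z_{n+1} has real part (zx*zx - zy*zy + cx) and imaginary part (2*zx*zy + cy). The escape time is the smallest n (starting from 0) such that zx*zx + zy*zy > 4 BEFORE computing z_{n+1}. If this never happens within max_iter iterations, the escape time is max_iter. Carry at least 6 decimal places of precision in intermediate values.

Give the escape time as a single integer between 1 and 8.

Answer: 4

Derivation:
z_0 = 0 + 0i, c = -1.4380 + 0.4460i
Iter 1: z = -1.4380 + 0.4460i, |z|^2 = 2.2668
Iter 2: z = 0.4309 + -0.8367i, |z|^2 = 0.8858
Iter 3: z = -1.9524 + -0.2751i, |z|^2 = 3.8874
Iter 4: z = 2.2980 + 1.5202i, |z|^2 = 7.5920
Escaped at iteration 4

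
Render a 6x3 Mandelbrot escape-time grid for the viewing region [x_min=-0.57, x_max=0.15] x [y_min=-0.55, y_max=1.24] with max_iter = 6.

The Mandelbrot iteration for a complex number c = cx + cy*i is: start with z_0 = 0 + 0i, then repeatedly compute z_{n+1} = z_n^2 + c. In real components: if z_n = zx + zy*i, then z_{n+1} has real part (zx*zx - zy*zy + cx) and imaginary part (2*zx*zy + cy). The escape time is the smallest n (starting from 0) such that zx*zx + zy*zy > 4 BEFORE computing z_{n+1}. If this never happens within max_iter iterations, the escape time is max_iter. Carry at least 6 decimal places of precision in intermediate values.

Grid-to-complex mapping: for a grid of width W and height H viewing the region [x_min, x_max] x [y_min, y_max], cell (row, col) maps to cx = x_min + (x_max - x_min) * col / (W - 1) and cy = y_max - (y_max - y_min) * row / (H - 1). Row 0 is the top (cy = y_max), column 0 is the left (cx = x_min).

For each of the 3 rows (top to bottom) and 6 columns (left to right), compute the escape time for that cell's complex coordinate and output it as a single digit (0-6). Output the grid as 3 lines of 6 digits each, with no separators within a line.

Answer: 333332
666666
666666

Derivation:
(row=0, col=0): c = -0.5700 + 1.2400i → escape time 3
(row=0, col=1): c = -0.4260 + 1.2400i → escape time 3
(row=0, col=2): c = -0.2820 + 1.2400i → escape time 3
(row=0, col=3): c = -0.1380 + 1.2400i → escape time 3
(row=0, col=4): c = 0.0060 + 1.2400i → escape time 3
(row=0, col=5): c = 0.1500 + 1.2400i → escape time 2
(row=1, col=0): c = -0.5700 + 0.3450i → escape time 6
(row=1, col=1): c = -0.4260 + 0.3450i → escape time 6
(row=1, col=2): c = -0.2820 + 0.3450i → escape time 6
(row=1, col=3): c = -0.1380 + 0.3450i → escape time 6
(row=1, col=4): c = 0.0060 + 0.3450i → escape time 6
(row=1, col=5): c = 0.1500 + 0.3450i → escape time 6
(row=2, col=0): c = -0.5700 + -0.5500i → escape time 6
(row=2, col=1): c = -0.4260 + -0.5500i → escape time 6
(row=2, col=2): c = -0.2820 + -0.5500i → escape time 6
(row=2, col=3): c = -0.1380 + -0.5500i → escape time 6
(row=2, col=4): c = 0.0060 + -0.5500i → escape time 6
(row=2, col=5): c = 0.1500 + -0.5500i → escape time 6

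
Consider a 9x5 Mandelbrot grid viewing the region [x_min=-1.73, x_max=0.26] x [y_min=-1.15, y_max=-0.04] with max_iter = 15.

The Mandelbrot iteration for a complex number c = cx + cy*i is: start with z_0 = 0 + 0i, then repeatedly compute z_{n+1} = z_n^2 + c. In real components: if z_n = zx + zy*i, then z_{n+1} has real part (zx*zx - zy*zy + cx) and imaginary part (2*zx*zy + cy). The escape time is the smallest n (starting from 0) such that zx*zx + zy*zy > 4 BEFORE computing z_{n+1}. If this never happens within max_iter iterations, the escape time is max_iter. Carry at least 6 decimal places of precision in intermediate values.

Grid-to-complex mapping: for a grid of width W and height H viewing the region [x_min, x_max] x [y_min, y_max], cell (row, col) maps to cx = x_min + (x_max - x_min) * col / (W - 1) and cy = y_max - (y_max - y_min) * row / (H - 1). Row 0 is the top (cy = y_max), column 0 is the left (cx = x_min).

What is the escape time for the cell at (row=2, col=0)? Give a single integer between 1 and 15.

z_0 = 0 + 0i, c = -1.7300 + -0.5950i
Iter 1: z = -1.7300 + -0.5950i, |z|^2 = 3.3469
Iter 2: z = 0.9089 + 1.4637i, |z|^2 = 2.9685
Iter 3: z = -3.0464 + 2.0656i, |z|^2 = 13.5472
Escaped at iteration 3

Answer: 3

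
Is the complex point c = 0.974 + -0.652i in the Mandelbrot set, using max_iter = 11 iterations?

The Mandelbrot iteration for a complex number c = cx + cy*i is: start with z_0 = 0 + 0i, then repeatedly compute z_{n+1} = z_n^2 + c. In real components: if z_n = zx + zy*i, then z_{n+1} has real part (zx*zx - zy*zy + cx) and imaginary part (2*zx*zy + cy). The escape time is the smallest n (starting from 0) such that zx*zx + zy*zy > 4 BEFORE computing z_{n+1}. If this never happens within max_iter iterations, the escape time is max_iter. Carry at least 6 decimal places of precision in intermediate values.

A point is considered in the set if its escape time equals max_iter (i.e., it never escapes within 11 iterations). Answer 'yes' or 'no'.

z_0 = 0 + 0i, c = 0.9740 + -0.6520i
Iter 1: z = 0.9740 + -0.6520i, |z|^2 = 1.3738
Iter 2: z = 1.4976 + -1.9221i, |z|^2 = 5.9372
Escaped at iteration 2

Answer: no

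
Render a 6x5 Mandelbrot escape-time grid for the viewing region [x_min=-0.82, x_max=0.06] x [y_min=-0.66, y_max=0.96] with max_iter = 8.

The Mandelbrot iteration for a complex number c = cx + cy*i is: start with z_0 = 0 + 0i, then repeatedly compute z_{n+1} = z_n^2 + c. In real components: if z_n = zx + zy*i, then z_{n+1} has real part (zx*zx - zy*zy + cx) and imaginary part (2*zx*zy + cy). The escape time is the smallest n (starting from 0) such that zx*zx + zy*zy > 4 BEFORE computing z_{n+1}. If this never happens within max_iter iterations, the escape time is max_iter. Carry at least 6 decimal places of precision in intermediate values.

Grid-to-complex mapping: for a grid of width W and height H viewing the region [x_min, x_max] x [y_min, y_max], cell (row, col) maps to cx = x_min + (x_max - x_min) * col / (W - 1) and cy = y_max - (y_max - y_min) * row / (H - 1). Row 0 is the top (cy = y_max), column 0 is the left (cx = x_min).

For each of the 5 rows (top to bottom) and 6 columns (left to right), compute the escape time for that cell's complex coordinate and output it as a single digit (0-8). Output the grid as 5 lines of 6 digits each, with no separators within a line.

(row=0, col=0): c = -0.8200 + 0.9600i → escape time 3
(row=0, col=1): c = -0.6440 + 0.9600i → escape time 4
(row=0, col=2): c = -0.4680 + 0.9600i → escape time 4
(row=0, col=3): c = -0.2920 + 0.9600i → escape time 5
(row=0, col=4): c = -0.1160 + 0.9600i → escape time 8
(row=0, col=5): c = 0.0600 + 0.9600i → escape time 5
(row=1, col=0): c = -0.8200 + 0.5550i → escape time 5
(row=1, col=1): c = -0.6440 + 0.5550i → escape time 8
(row=1, col=2): c = -0.4680 + 0.5550i → escape time 8
(row=1, col=3): c = -0.2920 + 0.5550i → escape time 8
(row=1, col=4): c = -0.1160 + 0.5550i → escape time 8
(row=1, col=5): c = 0.0600 + 0.5550i → escape time 8
(row=2, col=0): c = -0.8200 + 0.1500i → escape time 8
(row=2, col=1): c = -0.6440 + 0.1500i → escape time 8
(row=2, col=2): c = -0.4680 + 0.1500i → escape time 8
(row=2, col=3): c = -0.2920 + 0.1500i → escape time 8
(row=2, col=4): c = -0.1160 + 0.1500i → escape time 8
(row=2, col=5): c = 0.0600 + 0.1500i → escape time 8
(row=3, col=0): c = -0.8200 + -0.2550i → escape time 8
(row=3, col=1): c = -0.6440 + -0.2550i → escape time 8
(row=3, col=2): c = -0.4680 + -0.2550i → escape time 8
(row=3, col=3): c = -0.2920 + -0.2550i → escape time 8
(row=3, col=4): c = -0.1160 + -0.2550i → escape time 8
(row=3, col=5): c = 0.0600 + -0.2550i → escape time 8
(row=4, col=0): c = -0.8200 + -0.6600i → escape time 5
(row=4, col=1): c = -0.6440 + -0.6600i → escape time 7
(row=4, col=2): c = -0.4680 + -0.6600i → escape time 8
(row=4, col=3): c = -0.2920 + -0.6600i → escape time 8
(row=4, col=4): c = -0.1160 + -0.6600i → escape time 8
(row=4, col=5): c = 0.0600 + -0.6600i → escape time 8

Answer: 344585
588888
888888
888888
578888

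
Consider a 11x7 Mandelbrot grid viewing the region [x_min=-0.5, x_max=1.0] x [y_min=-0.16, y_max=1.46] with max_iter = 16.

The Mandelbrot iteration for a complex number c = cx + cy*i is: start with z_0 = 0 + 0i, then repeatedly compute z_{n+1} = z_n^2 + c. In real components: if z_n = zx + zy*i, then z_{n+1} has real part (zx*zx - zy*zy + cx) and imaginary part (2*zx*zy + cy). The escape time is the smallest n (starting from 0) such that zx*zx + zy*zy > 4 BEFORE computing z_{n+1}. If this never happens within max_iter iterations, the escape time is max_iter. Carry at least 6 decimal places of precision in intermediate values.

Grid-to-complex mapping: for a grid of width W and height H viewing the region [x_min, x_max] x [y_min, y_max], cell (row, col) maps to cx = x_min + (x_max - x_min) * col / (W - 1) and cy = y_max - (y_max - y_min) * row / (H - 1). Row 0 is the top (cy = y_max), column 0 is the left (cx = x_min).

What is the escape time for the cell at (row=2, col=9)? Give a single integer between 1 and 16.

z_0 = 0 + 0i, c = 0.8500 + 0.9200i
Iter 1: z = 0.8500 + 0.9200i, |z|^2 = 1.5689
Iter 2: z = 0.7261 + 2.4840i, |z|^2 = 6.6975
Escaped at iteration 2

Answer: 2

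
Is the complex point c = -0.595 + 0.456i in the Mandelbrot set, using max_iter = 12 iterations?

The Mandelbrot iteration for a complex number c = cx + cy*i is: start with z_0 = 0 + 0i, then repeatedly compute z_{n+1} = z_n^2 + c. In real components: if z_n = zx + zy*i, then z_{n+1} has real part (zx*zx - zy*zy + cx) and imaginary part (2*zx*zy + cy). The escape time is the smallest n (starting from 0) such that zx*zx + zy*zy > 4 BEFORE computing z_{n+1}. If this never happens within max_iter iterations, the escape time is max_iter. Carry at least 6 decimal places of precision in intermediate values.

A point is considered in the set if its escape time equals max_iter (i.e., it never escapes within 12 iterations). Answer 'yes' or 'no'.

z_0 = 0 + 0i, c = -0.5950 + 0.4560i
Iter 1: z = -0.5950 + 0.4560i, |z|^2 = 0.5620
Iter 2: z = -0.4489 + -0.0866i, |z|^2 = 0.2090
Iter 3: z = -0.4010 + 0.5338i, |z|^2 = 0.4457
Iter 4: z = -0.7191 + 0.0279i, |z|^2 = 0.5179
Iter 5: z = -0.0786 + 0.4158i, |z|^2 = 0.1791
Iter 6: z = -0.7617 + 0.3906i, |z|^2 = 0.7328
Iter 7: z = -0.1673 + -0.1391i, |z|^2 = 0.0473
Iter 8: z = -0.5864 + 0.5025i, |z|^2 = 0.5964
Iter 9: z = -0.5037 + -0.1333i, |z|^2 = 0.2715
Iter 10: z = -0.3590 + 0.5903i, |z|^2 = 0.4774
Iter 11: z = -0.8146 + 0.0321i, |z|^2 = 0.6646
Did not escape in 12 iterations → in set

Answer: yes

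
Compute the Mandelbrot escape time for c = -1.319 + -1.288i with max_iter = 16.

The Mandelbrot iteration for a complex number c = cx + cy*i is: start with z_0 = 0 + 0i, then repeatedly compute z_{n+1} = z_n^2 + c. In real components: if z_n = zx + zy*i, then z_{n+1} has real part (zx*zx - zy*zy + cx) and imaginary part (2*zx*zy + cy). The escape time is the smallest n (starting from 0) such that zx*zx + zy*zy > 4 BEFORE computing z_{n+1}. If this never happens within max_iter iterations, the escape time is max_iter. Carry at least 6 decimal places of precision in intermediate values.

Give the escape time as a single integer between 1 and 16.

Answer: 2

Derivation:
z_0 = 0 + 0i, c = -1.3190 + -1.2880i
Iter 1: z = -1.3190 + -1.2880i, |z|^2 = 3.3987
Iter 2: z = -1.2382 + 2.1097i, |z|^2 = 5.9841
Escaped at iteration 2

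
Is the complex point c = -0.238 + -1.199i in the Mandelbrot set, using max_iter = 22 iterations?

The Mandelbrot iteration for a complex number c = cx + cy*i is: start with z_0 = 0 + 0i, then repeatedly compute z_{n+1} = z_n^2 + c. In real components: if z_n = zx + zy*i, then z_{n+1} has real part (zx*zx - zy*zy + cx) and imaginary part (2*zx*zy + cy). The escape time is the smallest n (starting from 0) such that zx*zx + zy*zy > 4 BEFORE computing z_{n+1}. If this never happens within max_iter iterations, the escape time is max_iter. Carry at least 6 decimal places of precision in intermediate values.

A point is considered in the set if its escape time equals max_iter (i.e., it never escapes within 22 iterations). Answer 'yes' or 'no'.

z_0 = 0 + 0i, c = -0.2380 + -1.1990i
Iter 1: z = -0.2380 + -1.1990i, |z|^2 = 1.4942
Iter 2: z = -1.6190 + -0.6283i, |z|^2 = 3.0158
Iter 3: z = 1.9883 + 0.8353i, |z|^2 = 4.6510
Escaped at iteration 3

Answer: no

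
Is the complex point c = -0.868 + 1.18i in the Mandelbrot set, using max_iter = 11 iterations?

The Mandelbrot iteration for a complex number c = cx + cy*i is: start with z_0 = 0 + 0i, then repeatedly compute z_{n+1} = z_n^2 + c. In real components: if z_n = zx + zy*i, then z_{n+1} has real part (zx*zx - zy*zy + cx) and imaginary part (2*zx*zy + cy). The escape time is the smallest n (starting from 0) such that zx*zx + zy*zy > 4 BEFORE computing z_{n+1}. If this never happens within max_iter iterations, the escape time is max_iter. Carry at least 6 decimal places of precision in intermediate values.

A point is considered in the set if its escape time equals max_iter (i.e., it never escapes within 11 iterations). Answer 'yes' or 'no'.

Answer: no

Derivation:
z_0 = 0 + 0i, c = -0.8680 + 1.1800i
Iter 1: z = -0.8680 + 1.1800i, |z|^2 = 2.1458
Iter 2: z = -1.5070 + -0.8685i, |z|^2 = 3.0252
Iter 3: z = 0.6487 + 3.7976i, |z|^2 = 14.8423
Escaped at iteration 3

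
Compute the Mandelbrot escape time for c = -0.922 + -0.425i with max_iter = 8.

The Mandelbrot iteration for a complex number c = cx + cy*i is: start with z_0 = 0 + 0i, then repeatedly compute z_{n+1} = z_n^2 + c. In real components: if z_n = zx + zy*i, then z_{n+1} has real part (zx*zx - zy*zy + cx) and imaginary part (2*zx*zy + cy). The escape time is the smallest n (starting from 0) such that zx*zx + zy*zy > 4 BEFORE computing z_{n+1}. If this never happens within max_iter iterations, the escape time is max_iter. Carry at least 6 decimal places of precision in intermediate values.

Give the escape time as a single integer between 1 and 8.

z_0 = 0 + 0i, c = -0.9220 + -0.4250i
Iter 1: z = -0.9220 + -0.4250i, |z|^2 = 1.0307
Iter 2: z = -0.2525 + 0.3587i, |z|^2 = 0.1924
Iter 3: z = -0.9869 + -0.6062i, |z|^2 = 1.3414
Iter 4: z = -0.3155 + 0.7715i, |z|^2 = 0.6947
Iter 5: z = -1.4176 + -0.9118i, |z|^2 = 2.8409
Iter 6: z = 0.2562 + 2.1601i, |z|^2 = 4.7316
Escaped at iteration 6

Answer: 6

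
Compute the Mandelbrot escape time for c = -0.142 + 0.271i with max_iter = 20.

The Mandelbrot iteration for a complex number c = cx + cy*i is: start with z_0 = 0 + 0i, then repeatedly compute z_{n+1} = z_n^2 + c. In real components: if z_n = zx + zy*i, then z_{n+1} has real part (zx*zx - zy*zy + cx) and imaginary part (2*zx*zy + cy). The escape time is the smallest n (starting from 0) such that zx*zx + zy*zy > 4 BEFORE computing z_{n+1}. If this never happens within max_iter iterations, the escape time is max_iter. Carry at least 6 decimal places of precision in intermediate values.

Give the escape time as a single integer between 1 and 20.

z_0 = 0 + 0i, c = -0.1420 + 0.2710i
Iter 1: z = -0.1420 + 0.2710i, |z|^2 = 0.0936
Iter 2: z = -0.1953 + 0.1940i, |z|^2 = 0.0758
Iter 3: z = -0.1415 + 0.1952i, |z|^2 = 0.0581
Iter 4: z = -0.1601 + 0.2157i, |z|^2 = 0.0722
Iter 5: z = -0.1629 + 0.2019i, |z|^2 = 0.0673
Iter 6: z = -0.1562 + 0.2052i, |z|^2 = 0.0665
Iter 7: z = -0.1597 + 0.2069i, |z|^2 = 0.0683
Iter 8: z = -0.1593 + 0.2049i, |z|^2 = 0.0674
Iter 9: z = -0.1586 + 0.2057i, |z|^2 = 0.0675
Iter 10: z = -0.1592 + 0.2057i, |z|^2 = 0.0677
Iter 11: z = -0.1590 + 0.2055i, |z|^2 = 0.0675
Iter 12: z = -0.1590 + 0.2056i, |z|^2 = 0.0676
Iter 13: z = -0.1590 + 0.2056i, |z|^2 = 0.0676
Iter 14: z = -0.1590 + 0.2056i, |z|^2 = 0.0676
Iter 15: z = -0.1590 + 0.2056i, |z|^2 = 0.0676
Iter 16: z = -0.1590 + 0.2056i, |z|^2 = 0.0676
Iter 17: z = -0.1590 + 0.2056i, |z|^2 = 0.0676
Iter 18: z = -0.1590 + 0.2056i, |z|^2 = 0.0676
Iter 19: z = -0.1590 + 0.2056i, |z|^2 = 0.0676

Answer: 20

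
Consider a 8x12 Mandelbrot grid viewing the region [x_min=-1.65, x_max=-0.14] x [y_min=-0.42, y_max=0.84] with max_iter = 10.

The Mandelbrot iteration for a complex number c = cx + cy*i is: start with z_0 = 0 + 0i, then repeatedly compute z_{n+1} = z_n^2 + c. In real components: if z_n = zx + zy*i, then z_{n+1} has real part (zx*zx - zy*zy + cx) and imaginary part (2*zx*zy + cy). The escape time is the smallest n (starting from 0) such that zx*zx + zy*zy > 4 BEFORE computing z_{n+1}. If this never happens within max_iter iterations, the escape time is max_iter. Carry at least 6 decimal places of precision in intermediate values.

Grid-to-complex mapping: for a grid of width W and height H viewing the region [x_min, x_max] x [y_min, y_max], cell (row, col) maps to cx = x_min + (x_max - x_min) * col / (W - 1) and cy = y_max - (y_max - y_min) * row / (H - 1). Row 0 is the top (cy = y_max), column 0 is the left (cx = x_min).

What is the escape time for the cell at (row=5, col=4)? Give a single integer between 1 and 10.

Answer: 10

Derivation:
z_0 = 0 + 0i, c = -0.7871 + 0.2673i
Iter 1: z = -0.7871 + 0.2673i, |z|^2 = 0.6910
Iter 2: z = -0.2390 + -0.1535i, |z|^2 = 0.0807
Iter 3: z = -0.7536 + 0.3406i, |z|^2 = 0.6839
Iter 4: z = -0.3353 + -0.2461i, |z|^2 = 0.1730
Iter 5: z = -0.7353 + 0.4323i, |z|^2 = 0.7276
Iter 6: z = -0.4334 + -0.3685i, |z|^2 = 0.3236
Iter 7: z = -0.7351 + 0.5867i, |z|^2 = 0.8846
Iter 8: z = -0.5909 + -0.5953i, |z|^2 = 0.7035
Iter 9: z = -0.7923 + 0.9707i, |z|^2 = 1.5702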